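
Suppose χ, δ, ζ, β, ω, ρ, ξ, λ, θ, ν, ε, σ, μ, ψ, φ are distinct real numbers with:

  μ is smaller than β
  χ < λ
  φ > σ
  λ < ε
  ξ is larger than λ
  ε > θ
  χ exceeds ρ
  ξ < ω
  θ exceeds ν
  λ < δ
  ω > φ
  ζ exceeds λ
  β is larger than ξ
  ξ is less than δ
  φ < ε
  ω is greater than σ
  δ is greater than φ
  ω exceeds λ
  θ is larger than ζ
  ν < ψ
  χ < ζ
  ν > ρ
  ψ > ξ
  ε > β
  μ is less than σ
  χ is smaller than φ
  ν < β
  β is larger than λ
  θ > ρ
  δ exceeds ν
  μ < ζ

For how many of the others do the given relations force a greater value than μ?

8

Directly above μ: σ, ζ, β.
One step further: φ, θ, ε, ω (7 so far).
One step further: δ (8 so far).
Nothing else is reachable above μ; 8 in all.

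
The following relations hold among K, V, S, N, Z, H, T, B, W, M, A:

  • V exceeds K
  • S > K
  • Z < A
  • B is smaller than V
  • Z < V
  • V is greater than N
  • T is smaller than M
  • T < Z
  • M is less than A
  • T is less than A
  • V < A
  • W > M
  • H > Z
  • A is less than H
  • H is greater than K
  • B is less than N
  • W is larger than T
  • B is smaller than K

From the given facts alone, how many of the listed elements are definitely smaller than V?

From V the given relations immediately reach B, K, Z, N.
From those, T — 5 in total.
No other element is forced below V by the given relations, so the count is 5.

5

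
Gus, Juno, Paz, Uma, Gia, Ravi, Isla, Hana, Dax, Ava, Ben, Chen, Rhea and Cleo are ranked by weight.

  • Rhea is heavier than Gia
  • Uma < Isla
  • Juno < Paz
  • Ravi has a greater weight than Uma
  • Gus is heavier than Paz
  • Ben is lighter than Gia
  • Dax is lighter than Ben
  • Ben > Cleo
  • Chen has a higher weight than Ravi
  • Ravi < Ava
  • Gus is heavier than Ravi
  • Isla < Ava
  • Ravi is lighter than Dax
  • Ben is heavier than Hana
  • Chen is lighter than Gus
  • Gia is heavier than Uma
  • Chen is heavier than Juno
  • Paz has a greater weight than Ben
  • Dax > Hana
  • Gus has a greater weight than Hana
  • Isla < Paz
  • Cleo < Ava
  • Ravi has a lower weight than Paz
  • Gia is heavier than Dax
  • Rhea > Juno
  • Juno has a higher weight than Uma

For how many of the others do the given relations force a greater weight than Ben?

From Ben the given relations immediately reach Gia, Paz.
From those, Rhea, Gus — 4 in total.
Nothing else is reachable above Ben; 4 in all.

4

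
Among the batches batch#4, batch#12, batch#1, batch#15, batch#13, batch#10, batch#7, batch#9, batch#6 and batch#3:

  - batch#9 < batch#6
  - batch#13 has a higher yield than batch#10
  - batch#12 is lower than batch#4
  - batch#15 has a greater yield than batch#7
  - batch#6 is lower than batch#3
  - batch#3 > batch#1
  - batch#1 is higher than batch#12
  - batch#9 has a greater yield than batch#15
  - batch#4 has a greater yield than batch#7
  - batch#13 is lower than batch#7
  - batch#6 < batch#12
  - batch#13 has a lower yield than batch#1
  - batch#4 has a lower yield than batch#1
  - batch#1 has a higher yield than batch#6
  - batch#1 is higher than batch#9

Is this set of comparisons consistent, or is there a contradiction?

Every relation is compatible with batch#10 < batch#13 < batch#7 < batch#15 < batch#9 < batch#6 < batch#12 < batch#4 < batch#1 < batch#3; the set is consistent.

consistent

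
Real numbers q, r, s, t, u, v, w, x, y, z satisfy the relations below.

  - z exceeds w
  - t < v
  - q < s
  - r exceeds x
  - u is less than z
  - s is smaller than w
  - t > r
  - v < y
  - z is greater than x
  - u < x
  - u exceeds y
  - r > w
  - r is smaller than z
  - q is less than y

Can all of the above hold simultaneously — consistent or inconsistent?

We have x < r stated directly, yet also r < t < v < y < u < x by chaining the others — so r < x. Contradiction.

inconsistent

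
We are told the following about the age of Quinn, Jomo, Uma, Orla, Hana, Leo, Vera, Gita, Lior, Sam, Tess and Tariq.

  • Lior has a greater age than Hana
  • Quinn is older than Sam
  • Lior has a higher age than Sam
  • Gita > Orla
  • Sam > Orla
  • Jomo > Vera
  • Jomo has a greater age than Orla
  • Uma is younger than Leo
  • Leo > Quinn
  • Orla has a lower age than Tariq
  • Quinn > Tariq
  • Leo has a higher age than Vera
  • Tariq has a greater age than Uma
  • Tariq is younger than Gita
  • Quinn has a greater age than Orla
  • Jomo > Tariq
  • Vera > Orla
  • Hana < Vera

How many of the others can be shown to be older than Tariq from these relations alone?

4

Directly above Tariq: Quinn, Jomo, Gita.
One step further: Leo (4 so far).
No other element is forced above Tariq by the given relations, so the count is 4.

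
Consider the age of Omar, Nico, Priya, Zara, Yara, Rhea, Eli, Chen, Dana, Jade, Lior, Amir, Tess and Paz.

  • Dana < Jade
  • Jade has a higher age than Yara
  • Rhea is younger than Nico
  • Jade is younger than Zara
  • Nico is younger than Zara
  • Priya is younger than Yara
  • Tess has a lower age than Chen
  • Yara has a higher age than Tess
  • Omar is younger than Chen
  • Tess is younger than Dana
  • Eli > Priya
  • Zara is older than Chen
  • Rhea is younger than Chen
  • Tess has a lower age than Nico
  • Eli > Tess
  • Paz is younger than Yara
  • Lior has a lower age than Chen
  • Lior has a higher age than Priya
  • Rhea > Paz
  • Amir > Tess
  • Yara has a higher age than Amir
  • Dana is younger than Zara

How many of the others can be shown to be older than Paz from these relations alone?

6

Directly above Paz: Rhea, Yara.
One step further: Jade, Nico, Chen (5 so far).
One step further: Zara (6 so far).
Nothing else is reachable above Paz; 6 in all.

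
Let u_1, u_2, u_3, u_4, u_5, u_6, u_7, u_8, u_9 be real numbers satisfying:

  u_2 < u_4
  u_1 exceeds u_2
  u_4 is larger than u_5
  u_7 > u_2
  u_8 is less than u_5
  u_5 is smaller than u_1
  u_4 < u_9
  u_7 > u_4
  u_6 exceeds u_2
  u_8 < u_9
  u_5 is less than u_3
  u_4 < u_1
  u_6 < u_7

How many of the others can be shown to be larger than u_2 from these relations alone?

From u_2 the given relations immediately reach u_6, u_4, u_1, u_7.
From those, u_9 — 5 in total.
No other element is forced above u_2 by the given relations, so the count is 5.

5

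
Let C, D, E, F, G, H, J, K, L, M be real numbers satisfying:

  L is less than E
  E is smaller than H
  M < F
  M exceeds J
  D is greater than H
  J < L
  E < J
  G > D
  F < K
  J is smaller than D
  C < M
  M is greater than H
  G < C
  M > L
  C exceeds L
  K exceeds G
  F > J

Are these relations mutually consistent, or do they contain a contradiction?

We have E < J stated directly, yet also J < L < E by chaining the others — so J < E. Contradiction.

inconsistent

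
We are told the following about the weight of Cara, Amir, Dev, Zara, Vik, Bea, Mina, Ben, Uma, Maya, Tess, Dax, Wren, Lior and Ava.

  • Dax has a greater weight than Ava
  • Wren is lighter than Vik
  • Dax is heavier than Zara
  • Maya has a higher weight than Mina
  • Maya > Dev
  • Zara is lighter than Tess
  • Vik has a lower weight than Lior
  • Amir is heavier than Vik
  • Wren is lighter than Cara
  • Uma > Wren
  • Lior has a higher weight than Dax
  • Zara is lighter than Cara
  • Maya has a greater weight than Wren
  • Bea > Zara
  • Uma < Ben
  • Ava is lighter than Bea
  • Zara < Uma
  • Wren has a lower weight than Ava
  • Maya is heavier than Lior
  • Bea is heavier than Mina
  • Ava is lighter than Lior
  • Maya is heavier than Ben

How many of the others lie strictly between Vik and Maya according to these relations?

Chaining upward from Vik reaches: Amir, Lior.
Chaining downward from Maya reaches: Zara, Wren, Mina, Uma, Ava, Dax, Lior, Dev, Ben.
Strictly between Vik and Maya are those in both lists: Lior — 1 element.

1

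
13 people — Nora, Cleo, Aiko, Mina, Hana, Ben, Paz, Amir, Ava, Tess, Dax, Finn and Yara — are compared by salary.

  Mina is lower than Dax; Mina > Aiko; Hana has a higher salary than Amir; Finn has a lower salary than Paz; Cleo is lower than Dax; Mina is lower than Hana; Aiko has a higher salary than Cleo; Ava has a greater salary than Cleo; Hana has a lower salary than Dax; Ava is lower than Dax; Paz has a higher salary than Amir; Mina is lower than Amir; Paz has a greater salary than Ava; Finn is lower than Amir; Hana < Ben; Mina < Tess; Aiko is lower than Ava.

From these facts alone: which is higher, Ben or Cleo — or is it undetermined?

Ben

Link the given pairs in sequence: Cleo < Aiko; Aiko < Mina; Mina < Amir; Amir < Hana; Hana < Ben.
Together: Cleo < Aiko < Mina < Amir < Hana < Ben.
So Ben is higher.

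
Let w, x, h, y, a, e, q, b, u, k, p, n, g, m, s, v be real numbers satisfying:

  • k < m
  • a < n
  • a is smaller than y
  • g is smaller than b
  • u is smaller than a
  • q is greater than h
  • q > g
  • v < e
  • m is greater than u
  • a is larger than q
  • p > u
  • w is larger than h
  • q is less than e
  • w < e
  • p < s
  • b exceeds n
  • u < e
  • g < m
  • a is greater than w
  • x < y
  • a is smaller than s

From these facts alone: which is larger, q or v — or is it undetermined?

undetermined

Following every chain through q: above q we get a, e, n, b, y, s; below q we get h, g.
v is not reached, and no chain runs the other way from v to q.
So the given relations leave the order of q and v undetermined.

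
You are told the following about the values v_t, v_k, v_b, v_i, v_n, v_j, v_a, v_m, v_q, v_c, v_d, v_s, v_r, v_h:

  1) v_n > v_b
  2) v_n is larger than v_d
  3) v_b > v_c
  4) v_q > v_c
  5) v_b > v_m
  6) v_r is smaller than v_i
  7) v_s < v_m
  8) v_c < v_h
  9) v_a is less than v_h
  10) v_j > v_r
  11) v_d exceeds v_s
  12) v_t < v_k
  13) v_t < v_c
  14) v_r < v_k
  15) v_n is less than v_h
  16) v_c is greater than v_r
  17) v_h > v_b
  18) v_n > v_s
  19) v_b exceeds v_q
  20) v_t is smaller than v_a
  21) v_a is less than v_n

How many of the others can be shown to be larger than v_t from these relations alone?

From v_t the given relations immediately reach v_a, v_c, v_k.
From those, v_q, v_b, v_n, v_h — 7 in total.
No other element is forced above v_t by the given relations, so the count is 7.

7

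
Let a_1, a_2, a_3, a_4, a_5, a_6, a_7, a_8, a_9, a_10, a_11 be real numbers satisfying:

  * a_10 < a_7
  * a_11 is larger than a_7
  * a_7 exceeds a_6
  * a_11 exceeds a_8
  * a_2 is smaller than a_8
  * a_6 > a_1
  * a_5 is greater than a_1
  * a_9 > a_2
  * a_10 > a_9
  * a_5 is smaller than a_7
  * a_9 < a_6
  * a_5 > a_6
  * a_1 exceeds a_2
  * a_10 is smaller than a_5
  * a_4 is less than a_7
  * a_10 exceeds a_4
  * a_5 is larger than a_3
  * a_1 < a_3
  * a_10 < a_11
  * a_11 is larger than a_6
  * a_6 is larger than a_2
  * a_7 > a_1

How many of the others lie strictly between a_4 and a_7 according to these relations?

Chaining upward from a_4 reaches: a_10, a_5, a_11.
Chaining downward from a_7 reaches: a_2, a_9, a_1, a_3, a_10, a_6, a_5.
Strictly between a_4 and a_7 are those in both lists: a_10, a_5 — 2 elements.

2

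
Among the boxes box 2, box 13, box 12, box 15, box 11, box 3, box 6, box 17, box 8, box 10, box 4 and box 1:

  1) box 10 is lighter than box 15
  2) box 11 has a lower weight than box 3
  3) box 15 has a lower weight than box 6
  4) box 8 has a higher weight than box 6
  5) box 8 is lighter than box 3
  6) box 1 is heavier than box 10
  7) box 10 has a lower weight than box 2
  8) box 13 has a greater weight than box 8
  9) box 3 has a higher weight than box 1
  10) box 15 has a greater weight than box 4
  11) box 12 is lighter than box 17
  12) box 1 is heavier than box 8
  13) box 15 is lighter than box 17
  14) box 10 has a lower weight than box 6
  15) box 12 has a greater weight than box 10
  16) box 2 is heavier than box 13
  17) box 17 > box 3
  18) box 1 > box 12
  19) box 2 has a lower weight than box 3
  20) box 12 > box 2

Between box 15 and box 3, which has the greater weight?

Following the relations from box 15: box 15 < box 6 < box 8 < box 13 < box 2 < box 12 < box 1 < box 3.
So box 15 < box 3; box 3 is the heavier of the two.

box 3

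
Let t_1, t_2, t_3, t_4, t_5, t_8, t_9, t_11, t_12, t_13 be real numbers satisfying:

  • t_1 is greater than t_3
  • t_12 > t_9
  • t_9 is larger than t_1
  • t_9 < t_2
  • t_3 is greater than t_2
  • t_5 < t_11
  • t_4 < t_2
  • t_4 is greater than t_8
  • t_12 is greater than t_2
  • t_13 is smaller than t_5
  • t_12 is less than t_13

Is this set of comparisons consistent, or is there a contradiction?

inconsistent

We have t_9 < t_2 stated directly, yet also t_2 < t_3 < t_1 < t_9 by chaining the others — so t_2 < t_9. Contradiction.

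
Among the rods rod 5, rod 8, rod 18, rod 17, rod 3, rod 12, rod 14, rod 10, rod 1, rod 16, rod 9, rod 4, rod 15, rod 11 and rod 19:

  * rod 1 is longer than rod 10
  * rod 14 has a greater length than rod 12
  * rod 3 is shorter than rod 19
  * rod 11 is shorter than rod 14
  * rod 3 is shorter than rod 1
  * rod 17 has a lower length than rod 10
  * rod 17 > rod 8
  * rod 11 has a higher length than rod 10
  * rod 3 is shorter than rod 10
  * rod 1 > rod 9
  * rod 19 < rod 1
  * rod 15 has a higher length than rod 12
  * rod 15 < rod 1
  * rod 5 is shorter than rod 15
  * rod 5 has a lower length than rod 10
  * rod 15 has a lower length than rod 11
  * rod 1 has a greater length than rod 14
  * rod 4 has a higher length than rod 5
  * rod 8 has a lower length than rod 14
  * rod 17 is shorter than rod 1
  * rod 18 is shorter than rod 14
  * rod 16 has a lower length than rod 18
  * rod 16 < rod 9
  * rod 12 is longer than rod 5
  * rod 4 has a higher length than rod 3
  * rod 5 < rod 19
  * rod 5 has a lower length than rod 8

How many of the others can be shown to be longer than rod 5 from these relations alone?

10

From rod 5 the given relations immediately reach rod 12, rod 8, rod 15, rod 4, rod 10, rod 19.
From those, rod 17, rod 11, rod 14, rod 1 — 10 in total.
Nothing else is reachable above rod 5; 10 in all.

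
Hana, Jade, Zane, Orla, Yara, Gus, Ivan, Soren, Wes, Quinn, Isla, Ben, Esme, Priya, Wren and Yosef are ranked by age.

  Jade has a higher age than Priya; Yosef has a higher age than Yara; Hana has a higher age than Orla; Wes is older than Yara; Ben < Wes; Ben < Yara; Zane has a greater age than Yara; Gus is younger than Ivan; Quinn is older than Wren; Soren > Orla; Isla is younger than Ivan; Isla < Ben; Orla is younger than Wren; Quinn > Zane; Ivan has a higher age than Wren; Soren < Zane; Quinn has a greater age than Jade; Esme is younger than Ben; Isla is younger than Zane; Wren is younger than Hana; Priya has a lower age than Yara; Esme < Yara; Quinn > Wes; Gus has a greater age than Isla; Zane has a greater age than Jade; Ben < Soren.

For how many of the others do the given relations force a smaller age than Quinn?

11

Directly below Quinn: Wren, Jade, Zane, Wes.
One step further: Isla, Priya, Orla, Ben, Soren, Yara (10 so far).
One step further: Esme (11 so far).
Nothing else is reachable below Quinn; 11 in all.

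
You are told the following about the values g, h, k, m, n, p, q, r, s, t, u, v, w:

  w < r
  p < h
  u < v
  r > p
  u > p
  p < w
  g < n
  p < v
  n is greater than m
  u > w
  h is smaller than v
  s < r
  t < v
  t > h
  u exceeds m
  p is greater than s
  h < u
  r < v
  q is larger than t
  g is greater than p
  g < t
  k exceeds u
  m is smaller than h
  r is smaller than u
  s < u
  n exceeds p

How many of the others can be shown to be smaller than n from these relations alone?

4

The elements the relations force below n are m, s, p, g — no chain reaches any other.
That is 4.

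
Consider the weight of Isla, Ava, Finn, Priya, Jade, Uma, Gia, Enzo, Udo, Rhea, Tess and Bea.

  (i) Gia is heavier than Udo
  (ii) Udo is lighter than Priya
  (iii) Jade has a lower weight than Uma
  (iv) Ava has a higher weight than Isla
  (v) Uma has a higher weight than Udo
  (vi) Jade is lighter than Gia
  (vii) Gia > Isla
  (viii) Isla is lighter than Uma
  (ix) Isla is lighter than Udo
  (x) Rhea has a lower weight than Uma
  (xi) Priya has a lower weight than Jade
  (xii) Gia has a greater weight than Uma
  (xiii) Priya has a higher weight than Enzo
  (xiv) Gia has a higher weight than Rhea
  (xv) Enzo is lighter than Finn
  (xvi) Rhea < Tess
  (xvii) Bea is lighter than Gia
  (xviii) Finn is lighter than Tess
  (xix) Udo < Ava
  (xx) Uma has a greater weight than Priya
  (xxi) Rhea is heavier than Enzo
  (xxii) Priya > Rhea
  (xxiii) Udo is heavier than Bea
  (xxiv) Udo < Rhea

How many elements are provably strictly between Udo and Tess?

Chaining upward from Udo reaches: Rhea, Priya, Jade, Uma, Gia, Ava.
Chaining downward from Tess reaches: Enzo, Finn, Isla, Bea, Rhea.
Strictly between Udo and Tess are those in both lists: Rhea — 1 element.

1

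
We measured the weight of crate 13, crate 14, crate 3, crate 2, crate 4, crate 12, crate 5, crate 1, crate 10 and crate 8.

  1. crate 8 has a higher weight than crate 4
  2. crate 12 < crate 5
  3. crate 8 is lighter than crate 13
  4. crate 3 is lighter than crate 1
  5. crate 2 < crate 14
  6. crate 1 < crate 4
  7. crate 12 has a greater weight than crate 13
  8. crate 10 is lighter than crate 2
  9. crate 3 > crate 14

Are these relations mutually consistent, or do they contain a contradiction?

Every relation is compatible with crate 10 < crate 2 < crate 14 < crate 3 < crate 1 < crate 4 < crate 8 < crate 13 < crate 12 < crate 5; the set is consistent.

consistent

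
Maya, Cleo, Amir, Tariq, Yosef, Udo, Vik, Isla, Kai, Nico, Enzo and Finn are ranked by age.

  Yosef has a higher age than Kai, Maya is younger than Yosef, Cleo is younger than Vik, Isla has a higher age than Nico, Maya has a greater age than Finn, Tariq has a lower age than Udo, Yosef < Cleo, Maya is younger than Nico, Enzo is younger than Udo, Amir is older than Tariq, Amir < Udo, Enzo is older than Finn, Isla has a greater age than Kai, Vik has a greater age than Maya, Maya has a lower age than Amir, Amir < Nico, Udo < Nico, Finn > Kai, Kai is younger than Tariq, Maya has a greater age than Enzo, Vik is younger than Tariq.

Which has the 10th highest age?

Piecing the relations together gives one ordering: Kai < Finn < Enzo < Maya < Yosef < Cleo < Vik < Tariq < Amir < Udo < Nico < Isla.
The 10th largest is Enzo.

Enzo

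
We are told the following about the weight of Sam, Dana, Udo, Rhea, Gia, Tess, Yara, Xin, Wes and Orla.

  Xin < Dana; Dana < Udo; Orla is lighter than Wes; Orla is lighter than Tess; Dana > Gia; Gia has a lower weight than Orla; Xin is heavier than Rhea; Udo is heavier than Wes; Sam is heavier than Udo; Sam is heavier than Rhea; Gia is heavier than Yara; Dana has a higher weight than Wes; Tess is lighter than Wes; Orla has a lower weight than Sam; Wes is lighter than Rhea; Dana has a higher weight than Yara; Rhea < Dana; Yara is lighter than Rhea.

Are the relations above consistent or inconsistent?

Every relation is compatible with Yara < Gia < Orla < Tess < Wes < Rhea < Xin < Dana < Udo < Sam; the set is consistent.

consistent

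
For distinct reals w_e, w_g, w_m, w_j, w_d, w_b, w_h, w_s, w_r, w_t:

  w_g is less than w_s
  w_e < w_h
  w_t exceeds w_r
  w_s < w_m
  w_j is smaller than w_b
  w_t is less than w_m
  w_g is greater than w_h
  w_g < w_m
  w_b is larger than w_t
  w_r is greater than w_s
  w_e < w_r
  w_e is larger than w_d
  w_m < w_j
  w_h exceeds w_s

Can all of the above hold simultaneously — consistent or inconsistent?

We have w_s < w_h stated directly, yet also w_h < w_g < w_s by chaining the others — so w_h < w_s. Contradiction.

inconsistent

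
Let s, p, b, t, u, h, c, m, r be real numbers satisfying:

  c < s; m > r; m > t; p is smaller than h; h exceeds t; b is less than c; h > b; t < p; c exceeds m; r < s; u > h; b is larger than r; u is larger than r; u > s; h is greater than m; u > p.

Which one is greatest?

u

r is not greatest since r < s; t is not greatest since t < h; b is not greatest since b < c; p is not greatest since p < u; m is not greatest since m < c; h is not greatest since h < u; c is not greatest since c < s; s is not greatest since s < u.
Only u has nothing above it, so u is the greatest.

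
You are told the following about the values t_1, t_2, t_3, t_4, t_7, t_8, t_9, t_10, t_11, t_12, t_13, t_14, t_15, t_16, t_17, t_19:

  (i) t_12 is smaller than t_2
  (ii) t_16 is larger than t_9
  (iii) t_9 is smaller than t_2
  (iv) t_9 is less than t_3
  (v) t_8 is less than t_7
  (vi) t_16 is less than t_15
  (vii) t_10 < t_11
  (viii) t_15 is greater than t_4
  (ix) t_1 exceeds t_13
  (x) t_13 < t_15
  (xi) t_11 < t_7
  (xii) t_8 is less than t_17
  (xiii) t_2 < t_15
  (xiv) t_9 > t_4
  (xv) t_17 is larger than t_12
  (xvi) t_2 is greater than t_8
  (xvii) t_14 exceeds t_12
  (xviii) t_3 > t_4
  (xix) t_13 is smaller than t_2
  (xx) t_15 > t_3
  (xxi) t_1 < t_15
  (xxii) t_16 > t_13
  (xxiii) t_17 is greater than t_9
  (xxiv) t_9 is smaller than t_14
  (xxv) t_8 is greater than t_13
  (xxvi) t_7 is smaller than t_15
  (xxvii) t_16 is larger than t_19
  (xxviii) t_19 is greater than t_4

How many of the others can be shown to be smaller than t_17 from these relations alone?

5

Directly below t_17: t_12, t_8, t_9.
One step further: t_4, t_13 (5 so far).
No other element is forced below t_17 by the given relations, so the count is 5.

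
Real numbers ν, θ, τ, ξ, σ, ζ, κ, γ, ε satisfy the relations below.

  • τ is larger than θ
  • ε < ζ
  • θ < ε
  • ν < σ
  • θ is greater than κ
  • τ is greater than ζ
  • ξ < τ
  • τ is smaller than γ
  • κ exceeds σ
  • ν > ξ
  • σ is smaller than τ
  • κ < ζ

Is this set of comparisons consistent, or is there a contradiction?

The single ordering ξ < ν < σ < κ < θ < ε < ζ < τ < γ satisfies every listed relation, so no contradiction arises.

consistent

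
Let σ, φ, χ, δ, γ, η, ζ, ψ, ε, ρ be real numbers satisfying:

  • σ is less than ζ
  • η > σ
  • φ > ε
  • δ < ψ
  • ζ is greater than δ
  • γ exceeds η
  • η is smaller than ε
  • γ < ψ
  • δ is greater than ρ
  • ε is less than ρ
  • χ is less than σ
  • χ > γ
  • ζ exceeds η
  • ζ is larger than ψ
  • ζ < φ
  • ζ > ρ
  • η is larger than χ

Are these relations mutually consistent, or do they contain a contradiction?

We have η < γ stated directly, yet also γ < χ < σ < η by chaining the others — so γ < η. Contradiction.

inconsistent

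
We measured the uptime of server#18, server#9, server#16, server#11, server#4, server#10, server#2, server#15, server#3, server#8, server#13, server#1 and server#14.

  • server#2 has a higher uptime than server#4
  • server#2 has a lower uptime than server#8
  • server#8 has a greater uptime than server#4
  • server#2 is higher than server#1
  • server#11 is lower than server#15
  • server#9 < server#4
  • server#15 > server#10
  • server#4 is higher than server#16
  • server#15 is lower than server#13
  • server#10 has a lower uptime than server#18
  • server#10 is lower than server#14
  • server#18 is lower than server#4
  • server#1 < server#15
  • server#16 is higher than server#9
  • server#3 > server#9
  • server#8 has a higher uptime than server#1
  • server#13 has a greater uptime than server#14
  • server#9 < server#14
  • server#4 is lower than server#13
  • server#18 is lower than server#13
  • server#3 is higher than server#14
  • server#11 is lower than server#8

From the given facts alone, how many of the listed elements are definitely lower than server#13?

Directly below server#13: server#15, server#18, server#14, server#4.
One step further: server#1, server#11, server#10, server#9, server#16 (9 so far).
No other element is forced below server#13 by the given relations, so the count is 9.

9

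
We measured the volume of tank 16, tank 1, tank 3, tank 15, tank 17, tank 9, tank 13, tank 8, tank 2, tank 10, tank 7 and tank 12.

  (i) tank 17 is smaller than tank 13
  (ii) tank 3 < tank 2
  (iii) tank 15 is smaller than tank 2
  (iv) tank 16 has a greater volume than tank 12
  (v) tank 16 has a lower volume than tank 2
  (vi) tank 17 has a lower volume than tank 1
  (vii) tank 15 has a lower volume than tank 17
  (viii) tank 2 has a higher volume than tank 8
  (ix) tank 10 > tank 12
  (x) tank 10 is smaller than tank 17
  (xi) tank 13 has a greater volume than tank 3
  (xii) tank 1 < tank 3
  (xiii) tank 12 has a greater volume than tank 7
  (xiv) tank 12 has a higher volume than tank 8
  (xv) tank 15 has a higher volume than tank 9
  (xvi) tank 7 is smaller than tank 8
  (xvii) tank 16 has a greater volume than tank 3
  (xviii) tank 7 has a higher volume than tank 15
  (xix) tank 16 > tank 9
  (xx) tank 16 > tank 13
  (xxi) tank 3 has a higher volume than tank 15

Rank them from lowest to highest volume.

tank 9 < tank 15 < tank 7 < tank 8 < tank 12 < tank 10 < tank 17 < tank 1 < tank 3 < tank 13 < tank 16 < tank 2

The consecutive links are each given: tank 9 < tank 15; tank 15 < tank 7; tank 7 < tank 8; tank 8 < tank 12; tank 12 < tank 10; tank 10 < tank 17; tank 17 < tank 1; tank 1 < tank 3; tank 3 < tank 13; tank 13 < tank 16; tank 16 < tank 2.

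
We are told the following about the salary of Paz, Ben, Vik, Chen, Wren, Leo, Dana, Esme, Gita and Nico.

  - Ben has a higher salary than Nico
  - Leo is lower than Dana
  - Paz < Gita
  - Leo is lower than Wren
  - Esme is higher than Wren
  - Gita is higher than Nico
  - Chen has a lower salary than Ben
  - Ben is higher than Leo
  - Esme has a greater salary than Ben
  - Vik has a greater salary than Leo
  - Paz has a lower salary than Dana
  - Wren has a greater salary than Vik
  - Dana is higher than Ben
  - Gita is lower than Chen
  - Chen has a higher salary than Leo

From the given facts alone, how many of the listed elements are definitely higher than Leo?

Directly above Leo: Vik, Chen, Ben, Dana, Wren.
One step further: Esme (6 so far).
Nothing else is reachable above Leo; 6 in all.

6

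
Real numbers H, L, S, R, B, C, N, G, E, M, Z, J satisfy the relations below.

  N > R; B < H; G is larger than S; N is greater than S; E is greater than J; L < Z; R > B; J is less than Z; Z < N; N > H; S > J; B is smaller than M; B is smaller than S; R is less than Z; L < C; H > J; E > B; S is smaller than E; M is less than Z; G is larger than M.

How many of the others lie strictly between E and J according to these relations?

1

Chaining upward from J reaches: S, G, Z, H, N.
Chaining downward from E reaches: B, S.
Strictly between J and E are those in both lists: S — 1 element.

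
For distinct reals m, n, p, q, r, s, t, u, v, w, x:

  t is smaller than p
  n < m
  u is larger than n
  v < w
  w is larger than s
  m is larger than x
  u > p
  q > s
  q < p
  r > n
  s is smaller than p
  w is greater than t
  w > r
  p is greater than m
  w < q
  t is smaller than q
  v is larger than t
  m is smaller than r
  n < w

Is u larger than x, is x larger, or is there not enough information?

u

x < m and m < r give x < r.
Then r < w extends the chain to w.
Then w < q extends the chain to q.
With q < p: x < m < r < w < q < p.
Then p < u extends the chain to u.
So u is larger.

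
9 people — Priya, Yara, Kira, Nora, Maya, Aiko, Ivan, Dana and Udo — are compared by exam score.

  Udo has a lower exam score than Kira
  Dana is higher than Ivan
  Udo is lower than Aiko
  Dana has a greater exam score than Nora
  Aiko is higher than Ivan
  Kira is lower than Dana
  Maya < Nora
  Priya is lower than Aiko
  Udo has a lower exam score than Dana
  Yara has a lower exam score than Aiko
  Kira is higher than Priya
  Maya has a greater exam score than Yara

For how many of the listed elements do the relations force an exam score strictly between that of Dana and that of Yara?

2

The relations place Yara below Dana. An element lies strictly between them when it is forced above Yara and also forced below Dana.
Above Yara: {Aiko, Maya, Nora}. Below Dana: {Ivan, Priya, Udo, Maya, Kira, Nora}.
Intersection: {Maya, Nora} — 2.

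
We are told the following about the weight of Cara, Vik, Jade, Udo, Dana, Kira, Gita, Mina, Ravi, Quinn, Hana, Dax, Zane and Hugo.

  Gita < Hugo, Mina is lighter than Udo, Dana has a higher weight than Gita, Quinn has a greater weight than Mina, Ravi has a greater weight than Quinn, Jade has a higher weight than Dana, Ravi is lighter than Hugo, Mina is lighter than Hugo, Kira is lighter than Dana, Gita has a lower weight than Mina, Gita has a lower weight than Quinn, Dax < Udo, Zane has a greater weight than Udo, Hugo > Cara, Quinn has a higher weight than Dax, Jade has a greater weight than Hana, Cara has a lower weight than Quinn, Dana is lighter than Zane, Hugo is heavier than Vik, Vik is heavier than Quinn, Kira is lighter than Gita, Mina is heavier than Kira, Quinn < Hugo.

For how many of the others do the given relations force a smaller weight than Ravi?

6

From Ravi the given relations immediately reach Quinn.
From those, Gita, Dax, Cara, Mina — 5 in total.
From those, Kira — 6 in total.
No other element is forced below Ravi by the given relations, so the count is 6.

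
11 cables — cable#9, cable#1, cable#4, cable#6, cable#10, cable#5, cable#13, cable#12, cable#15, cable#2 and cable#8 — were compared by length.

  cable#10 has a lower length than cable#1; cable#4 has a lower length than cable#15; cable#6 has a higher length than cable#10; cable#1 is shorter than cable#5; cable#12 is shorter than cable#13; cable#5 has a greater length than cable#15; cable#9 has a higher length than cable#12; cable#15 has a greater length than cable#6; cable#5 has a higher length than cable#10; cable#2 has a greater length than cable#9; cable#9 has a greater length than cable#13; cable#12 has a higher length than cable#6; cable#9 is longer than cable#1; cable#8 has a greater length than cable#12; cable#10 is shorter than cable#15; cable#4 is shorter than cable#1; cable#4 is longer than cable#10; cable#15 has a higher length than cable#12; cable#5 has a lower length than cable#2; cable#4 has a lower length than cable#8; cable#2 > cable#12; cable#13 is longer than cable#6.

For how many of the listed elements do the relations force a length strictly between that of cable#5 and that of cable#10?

The relations place cable#10 below cable#5. An element lies strictly between them when it is forced above cable#10 and also forced below cable#5.
Above cable#10: {cable#6, cable#12, cable#4, cable#13, cable#15, cable#1, cable#8, cable#9, cable#2}. Below cable#5: {cable#6, cable#12, cable#4, cable#15, cable#1}.
Intersection: {cable#6, cable#12, cable#4, cable#15, cable#1} — 5.

5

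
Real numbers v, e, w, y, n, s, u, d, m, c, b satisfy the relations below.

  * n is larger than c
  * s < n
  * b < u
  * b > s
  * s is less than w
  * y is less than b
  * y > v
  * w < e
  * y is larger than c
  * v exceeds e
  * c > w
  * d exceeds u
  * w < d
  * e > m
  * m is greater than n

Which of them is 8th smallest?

y

The consecutive relations fix a unique order: s < w < c < n < m < e < v < y < b < u < d.
The 8th smallest is y.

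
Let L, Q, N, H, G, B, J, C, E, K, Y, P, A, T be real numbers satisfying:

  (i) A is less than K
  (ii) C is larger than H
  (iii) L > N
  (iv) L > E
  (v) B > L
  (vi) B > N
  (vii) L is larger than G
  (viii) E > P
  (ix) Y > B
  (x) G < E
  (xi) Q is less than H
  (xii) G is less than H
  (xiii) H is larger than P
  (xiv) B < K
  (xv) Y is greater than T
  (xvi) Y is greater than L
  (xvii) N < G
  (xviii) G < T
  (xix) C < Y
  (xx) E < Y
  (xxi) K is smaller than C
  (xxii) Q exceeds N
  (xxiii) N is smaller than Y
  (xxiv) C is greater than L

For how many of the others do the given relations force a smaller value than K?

7

The elements the relations force below K are N, G, P, E, A, L, B — no chain reaches any other.
That is 7.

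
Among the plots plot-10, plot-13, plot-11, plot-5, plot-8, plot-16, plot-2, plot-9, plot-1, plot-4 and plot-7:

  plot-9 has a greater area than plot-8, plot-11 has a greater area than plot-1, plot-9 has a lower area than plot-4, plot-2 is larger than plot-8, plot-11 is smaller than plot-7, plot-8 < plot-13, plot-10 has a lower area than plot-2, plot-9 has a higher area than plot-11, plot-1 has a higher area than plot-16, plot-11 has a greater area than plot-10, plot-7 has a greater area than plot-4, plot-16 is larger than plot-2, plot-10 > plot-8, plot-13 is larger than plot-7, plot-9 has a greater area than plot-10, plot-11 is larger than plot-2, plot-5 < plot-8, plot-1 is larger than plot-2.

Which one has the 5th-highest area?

plot-11

The consecutive relations fix a unique order: plot-5 < plot-8 < plot-10 < plot-2 < plot-16 < plot-1 < plot-11 < plot-9 < plot-4 < plot-7 < plot-13.
The 5th largest is plot-11.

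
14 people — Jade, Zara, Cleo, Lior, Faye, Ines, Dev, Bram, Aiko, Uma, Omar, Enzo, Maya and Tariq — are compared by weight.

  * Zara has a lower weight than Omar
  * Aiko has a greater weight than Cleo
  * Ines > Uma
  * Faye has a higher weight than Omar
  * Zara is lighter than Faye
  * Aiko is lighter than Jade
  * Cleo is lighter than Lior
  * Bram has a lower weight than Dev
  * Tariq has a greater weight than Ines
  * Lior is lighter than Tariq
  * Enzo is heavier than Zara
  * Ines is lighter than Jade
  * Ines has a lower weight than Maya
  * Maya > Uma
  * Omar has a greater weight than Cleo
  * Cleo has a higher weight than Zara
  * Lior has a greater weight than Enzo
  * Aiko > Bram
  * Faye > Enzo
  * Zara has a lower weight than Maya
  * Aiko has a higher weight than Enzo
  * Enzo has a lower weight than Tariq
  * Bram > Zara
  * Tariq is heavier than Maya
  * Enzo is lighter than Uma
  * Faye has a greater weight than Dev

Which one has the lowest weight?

Zara

Chaining upward from Zara: directly above it, Enzo, Cleo, Omar, Bram, Maya, Faye; then Uma, Dev, Aiko, Lior, Tariq; then Ines, Jade.
That covers every other element, and nothing is given below Zara, so Zara is the lowest weight.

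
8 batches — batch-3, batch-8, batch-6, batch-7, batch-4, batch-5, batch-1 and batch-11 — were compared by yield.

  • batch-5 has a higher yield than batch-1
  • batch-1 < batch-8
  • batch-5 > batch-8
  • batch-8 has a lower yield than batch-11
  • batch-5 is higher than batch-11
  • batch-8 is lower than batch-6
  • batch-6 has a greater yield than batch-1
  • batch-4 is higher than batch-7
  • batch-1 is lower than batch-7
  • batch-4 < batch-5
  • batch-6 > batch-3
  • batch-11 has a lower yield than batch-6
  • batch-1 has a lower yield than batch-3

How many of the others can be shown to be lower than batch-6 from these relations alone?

The elements the relations force below batch-6 are batch-1, batch-3, batch-8, batch-11 — no chain reaches any other.
That is 4.

4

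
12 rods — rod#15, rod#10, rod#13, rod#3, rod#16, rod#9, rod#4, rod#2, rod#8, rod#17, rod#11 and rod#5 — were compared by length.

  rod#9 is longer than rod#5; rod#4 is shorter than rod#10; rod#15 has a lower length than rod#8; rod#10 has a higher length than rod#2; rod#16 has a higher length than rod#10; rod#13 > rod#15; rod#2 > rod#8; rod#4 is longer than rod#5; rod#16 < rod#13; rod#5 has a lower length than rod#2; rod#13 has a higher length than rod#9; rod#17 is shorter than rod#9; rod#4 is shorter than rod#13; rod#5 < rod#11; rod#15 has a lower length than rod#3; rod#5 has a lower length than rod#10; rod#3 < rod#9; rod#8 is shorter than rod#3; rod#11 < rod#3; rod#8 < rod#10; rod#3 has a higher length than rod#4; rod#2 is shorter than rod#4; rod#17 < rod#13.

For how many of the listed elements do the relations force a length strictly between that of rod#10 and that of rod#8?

2

Chaining upward from rod#8 reaches: rod#2, rod#4, rod#3, rod#9, rod#16, rod#13.
Chaining downward from rod#10 reaches: rod#15, rod#5, rod#2, rod#4.
Strictly between rod#8 and rod#10 are those in both lists: rod#2, rod#4 — 2 elements.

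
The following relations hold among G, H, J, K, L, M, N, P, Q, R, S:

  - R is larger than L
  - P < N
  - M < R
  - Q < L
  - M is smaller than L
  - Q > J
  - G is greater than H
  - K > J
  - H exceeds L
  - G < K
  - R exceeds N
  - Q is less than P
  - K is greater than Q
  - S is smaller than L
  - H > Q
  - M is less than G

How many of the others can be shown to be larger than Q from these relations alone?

Directly above Q: P, L, H, K.
One step further: N, G, R (7 so far).
Nothing else is reachable above Q; 7 in all.

7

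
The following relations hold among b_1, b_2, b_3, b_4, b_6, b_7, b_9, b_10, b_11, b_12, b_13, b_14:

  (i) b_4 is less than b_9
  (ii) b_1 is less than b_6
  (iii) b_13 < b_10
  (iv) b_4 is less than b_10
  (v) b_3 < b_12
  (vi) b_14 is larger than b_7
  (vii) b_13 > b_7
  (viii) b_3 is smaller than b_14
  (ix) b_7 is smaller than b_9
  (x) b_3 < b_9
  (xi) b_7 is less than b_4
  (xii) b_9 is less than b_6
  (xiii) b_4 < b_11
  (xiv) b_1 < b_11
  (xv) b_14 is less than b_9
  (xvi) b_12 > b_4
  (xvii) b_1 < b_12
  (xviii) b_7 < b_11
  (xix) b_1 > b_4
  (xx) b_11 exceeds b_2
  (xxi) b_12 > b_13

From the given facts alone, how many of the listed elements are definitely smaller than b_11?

4

Directly below b_11: b_7, b_2, b_4, b_1.
Nothing else is reachable below b_11; 4 in all.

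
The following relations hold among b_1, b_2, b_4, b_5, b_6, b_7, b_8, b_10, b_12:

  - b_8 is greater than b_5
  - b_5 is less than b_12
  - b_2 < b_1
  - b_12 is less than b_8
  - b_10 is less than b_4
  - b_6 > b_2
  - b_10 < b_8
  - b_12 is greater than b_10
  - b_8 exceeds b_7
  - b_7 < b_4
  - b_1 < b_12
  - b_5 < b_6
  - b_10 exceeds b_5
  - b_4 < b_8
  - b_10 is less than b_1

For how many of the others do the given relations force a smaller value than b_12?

The elements the relations force below b_12 are b_5, b_2, b_10, b_1 — no chain reaches any other.
That is 4.

4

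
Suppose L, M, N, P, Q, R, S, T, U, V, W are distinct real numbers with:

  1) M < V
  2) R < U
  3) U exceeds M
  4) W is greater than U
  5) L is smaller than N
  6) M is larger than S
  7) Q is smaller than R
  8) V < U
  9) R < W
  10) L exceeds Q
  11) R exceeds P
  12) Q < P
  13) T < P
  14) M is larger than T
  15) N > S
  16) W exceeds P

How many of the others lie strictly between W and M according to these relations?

The relations place M below W. An element lies strictly between them when it is forced above M and also forced below W.
Above M: {V, U}. Below W: {S, T, V, Q, P, R, U}.
Intersection: {V, U} — 2.

2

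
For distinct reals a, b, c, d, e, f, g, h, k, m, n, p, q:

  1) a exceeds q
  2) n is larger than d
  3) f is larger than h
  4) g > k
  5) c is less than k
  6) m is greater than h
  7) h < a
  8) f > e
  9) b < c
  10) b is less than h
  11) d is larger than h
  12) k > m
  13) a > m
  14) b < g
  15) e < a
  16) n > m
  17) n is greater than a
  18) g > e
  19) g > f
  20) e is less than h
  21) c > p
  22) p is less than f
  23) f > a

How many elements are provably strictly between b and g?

The relations place b below g. An element lies strictly between them when it is forced above b and also forced below g.
Above b: {c, h, m, a, f, d, n, k}. Below g: {p, q, c, e, h, m, a, f, k}.
Intersection: {c, h, m, a, f, k} — 6.

6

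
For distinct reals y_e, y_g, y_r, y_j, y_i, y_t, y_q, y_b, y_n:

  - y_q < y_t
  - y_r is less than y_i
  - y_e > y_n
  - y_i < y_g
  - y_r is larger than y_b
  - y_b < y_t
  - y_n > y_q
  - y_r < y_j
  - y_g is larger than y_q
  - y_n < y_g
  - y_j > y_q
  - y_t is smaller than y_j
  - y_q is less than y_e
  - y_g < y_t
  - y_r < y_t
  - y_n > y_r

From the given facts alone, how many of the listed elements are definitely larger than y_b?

Directly above y_b: y_r, y_t.
One step further: y_n, y_i, y_j (5 so far).
One step further: y_g, y_e (7 so far).
No other element is forced above y_b by the given relations, so the count is 7.

7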